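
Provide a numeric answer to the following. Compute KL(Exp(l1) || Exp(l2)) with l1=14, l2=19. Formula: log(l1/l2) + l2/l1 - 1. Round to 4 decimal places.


KL divergence for exponential family:
KL = log(l1/l2) + l2/l1 - 1.
log(14/19) = -0.305382.
19/14 = 1.357143.
KL = -0.305382 + 1.357143 - 1 = 0.0518

0.0518


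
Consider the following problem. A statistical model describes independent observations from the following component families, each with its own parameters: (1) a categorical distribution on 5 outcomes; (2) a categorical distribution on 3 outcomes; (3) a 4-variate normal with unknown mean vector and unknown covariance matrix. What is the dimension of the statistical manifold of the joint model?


The dimension of a statistical manifold equals the number of free
(independent) real parameters of the model. For a product of independent
blocks the parameter counts add.
- categorical on 5 outcomes (probabilities sum to 1): 5-1 = 4.
- categorical on 3 outcomes (probabilities sum to 1): 3-1 = 2.
- 4-variate normal: 4 (mean) + 4*5/2 = 10 (symmetric covariance) = 14.
Total = 4 + 2 + 14 = 20.
Dimension = 20

20


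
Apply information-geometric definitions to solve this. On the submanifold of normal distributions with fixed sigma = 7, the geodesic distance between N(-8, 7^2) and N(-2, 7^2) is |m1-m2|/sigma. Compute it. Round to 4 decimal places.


On the fixed-variance normal subfamily, geodesic distance = |m1-m2|/sigma.
|-8 - -2| = 6.
sigma = 7.
d = 6/7 = 0.8571

0.8571


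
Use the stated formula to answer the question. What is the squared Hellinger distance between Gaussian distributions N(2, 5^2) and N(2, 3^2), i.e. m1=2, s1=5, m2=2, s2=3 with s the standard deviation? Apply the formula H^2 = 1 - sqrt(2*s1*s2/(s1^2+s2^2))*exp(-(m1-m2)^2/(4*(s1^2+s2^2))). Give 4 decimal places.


Squared Hellinger distance for Gaussians:
H^2 = 1 - sqrt(2*s1*s2/(s1^2+s2^2)) * exp(-(m1-m2)^2/(4*(s1^2+s2^2))).
s1^2 = 25, s2^2 = 9, s1^2+s2^2 = 34.
sqrt(2*5*3/(34)) = 0.939336.
(m1-m2)^2 = (0)^2 = 0.
exp(-0/(4*34)) = exp(0.0) = 1.0.
H^2 = 1 - 0.939336*1.0 = 0.0607

0.0607


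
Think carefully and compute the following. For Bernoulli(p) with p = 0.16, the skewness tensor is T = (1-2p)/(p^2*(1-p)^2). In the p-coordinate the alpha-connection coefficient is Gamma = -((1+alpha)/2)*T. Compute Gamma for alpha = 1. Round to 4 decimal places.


Skewness (Amari-Chentsov) tensor: T = (1-2p)/(p^2*(1-p)^2).
p = 0.16, 1-2p = 0.68, p^2 = 0.0256, (1-p)^2 = 0.7056.
T = 0.68/(0.0256 * 0.7056) = 37.645266.
In the p-coordinate, Gamma^(alpha) = Gamma^(0) - (alpha/2)*T with Gamma^(0) = (1/2)*g'(p) = -T/2,
so Gamma^(alpha) = -((1+alpha)/2)*T.
alpha = 1, -(1+alpha)/2 = -1.0.
Gamma = -1.0 * 37.645266 = -37.6453

-37.6453


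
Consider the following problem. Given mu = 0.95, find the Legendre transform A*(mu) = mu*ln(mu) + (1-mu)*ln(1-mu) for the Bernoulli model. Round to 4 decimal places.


Legendre transform for Bernoulli:
A*(mu) = mu*log(mu) + (1-mu)*log(1-mu).
mu = 0.95, 1-mu = 0.05.
mu*log(mu) = 0.95*log(0.95) = -0.048729.
(1-mu)*log(1-mu) = 0.05*log(0.05) = -0.149787.
A* = -0.048729 + -0.149787 = -0.1985

-0.1985


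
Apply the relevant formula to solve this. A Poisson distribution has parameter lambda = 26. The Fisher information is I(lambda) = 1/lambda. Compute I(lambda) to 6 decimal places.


Fisher information for Poisson: I(lambda) = 1/lambda.
lambda = 26.
I(lambda) = 1/26 = 0.038462

0.038462


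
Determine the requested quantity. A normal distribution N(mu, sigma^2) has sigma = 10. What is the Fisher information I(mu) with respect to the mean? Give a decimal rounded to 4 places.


The Fisher information for the mean of a normal distribution is I(mu) = 1/sigma^2.
sigma = 10, so sigma^2 = 100.
I(mu) = 1/100 = 0.0100

0.0100


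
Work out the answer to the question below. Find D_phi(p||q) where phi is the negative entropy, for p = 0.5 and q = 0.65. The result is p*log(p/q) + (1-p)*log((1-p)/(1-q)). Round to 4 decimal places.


Bregman divergence with negative entropy generator:
D = p*log(p/q) + (1-p)*log((1-p)/(1-q)).
p = 0.5, q = 0.65.
p*log(p/q) = 0.5*log(0.5/0.65) = -0.131182.
(1-p)*log((1-p)/(1-q)) = 0.5*log(0.5/0.35) = 0.178337.
D = -0.131182 + 0.178337 = 0.0472

0.0472


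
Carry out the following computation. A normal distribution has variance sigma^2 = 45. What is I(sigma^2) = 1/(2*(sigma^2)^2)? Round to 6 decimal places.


Fisher information for variance: I(sigma^2) = 1/(2*sigma^4).
sigma^2 = 45, so sigma^4 = 2025.
I = 1/(2*2025) = 1/4050 = 0.000247

0.000247


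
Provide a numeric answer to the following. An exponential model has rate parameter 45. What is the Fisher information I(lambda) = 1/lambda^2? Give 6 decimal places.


Fisher information for exponential: I(lambda) = 1/lambda^2.
lambda = 45, lambda^2 = 2025.
I = 1/2025 = 0.000494

0.000494


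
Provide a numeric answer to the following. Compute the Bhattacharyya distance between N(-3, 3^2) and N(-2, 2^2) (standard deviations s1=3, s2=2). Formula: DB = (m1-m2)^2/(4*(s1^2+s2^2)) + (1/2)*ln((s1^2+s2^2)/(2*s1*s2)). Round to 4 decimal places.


Bhattacharyya distance between two Gaussians:
DB = (m1-m2)^2/(4*(s1^2+s2^2)) + (1/2)*ln((s1^2+s2^2)/(2*s1*s2)).
(m1-m2)^2 = (-1)^2 = 1.
s1^2+s2^2 = 9 + 4 = 13.
term1 = 1/52 = 0.019231.
term2 = 0.5*ln(13/12.0) = 0.040021.
DB = 0.019231 + 0.040021 = 0.0593

0.0593


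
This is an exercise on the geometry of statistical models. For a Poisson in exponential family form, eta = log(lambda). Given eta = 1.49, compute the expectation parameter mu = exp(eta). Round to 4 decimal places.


Expectation parameter for Poisson exponential family:
mu = exp(eta).
eta = 1.49.
mu = exp(1.49) = 4.4371

4.4371


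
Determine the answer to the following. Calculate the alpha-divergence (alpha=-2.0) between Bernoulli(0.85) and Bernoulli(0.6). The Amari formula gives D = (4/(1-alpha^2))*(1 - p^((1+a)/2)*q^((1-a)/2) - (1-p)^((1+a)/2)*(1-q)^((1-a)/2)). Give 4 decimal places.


Amari alpha-divergence:
D = (4/(1-alpha^2))*(1 - p^((1+a)/2)*q^((1-a)/2) - (1-p)^((1+a)/2)*(1-q)^((1-a)/2)).
alpha = -2.0, p = 0.85, q = 0.6.
e1 = (1+alpha)/2 = -0.5, e2 = (1-alpha)/2 = 1.5.
t1 = p^e1 * q^e2 = 0.85^-0.5 * 0.6^1.5 = 0.504101.
t2 = (1-p)^e1 * (1-q)^e2 = 0.15^-0.5 * 0.4^1.5 = 0.653197.
4/(1-alpha^2) = -1.333333.
D = -1.333333*(1 - 0.504101 - 0.653197) = 0.2097

0.2097


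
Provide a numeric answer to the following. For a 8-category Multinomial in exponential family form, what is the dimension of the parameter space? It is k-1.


Exponential family dimension calculation:
For Multinomial with k=8 categories, dim = k-1 = 7.

7


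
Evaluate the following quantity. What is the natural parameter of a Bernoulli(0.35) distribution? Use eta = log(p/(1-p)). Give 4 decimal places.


Natural parameter for Bernoulli: eta = log(p/(1-p)).
p = 0.35, 1-p = 0.65.
p/(1-p) = 0.538462.
eta = log(0.538462) = -0.6190

-0.6190


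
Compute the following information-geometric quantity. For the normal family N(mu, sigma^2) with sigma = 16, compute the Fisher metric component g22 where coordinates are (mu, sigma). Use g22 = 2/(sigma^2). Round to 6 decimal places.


For the 2-parameter normal family, the Fisher metric has:
  g11 = 1/sigma^2, g22 = 2/sigma^2.
sigma = 16, sigma^2 = 256.
g22 = 0.007813

0.007813


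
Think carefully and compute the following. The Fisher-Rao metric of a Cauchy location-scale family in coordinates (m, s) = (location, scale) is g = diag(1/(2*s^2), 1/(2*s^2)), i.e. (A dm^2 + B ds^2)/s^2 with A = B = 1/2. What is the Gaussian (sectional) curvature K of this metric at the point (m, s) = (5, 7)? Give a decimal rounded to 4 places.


The metric has the form g = (A dm^2 + B ds^2)/s^2 with A = 1/2, B = 1/2.
Substitute u = sqrt(A/B)*m: g = B*(du^2 + ds^2)/s^2, i.e. B times the
Poincare upper half-plane metric, which has constant Gaussian curvature -1.
Scaling a 2D metric by a constant c divides the Gaussian curvature by c,
so K = -1/B = -1/(1/2) = -2.0000 everywhere (the point (m, s) = (5, 7) is irrelevant:
the curvature is constant).
The requested Gaussian curvature is K = -2.0000.

-2.0000


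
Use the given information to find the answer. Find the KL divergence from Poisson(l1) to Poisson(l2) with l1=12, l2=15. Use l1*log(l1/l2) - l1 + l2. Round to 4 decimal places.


KL divergence for Poisson:
KL = l1*log(l1/l2) - l1 + l2.
l1 = 12, l2 = 15.
log(12/15) = -0.223144.
l1*log(l1/l2) = 12 * -0.223144 = -2.677723.
KL = -2.677723 - 12 + 15 = 0.3223

0.3223


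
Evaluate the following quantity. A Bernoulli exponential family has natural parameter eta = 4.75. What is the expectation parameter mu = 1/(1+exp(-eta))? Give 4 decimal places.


Dual coordinate (expectation parameter) for Bernoulli:
mu = 1/(1+exp(-eta)).
eta = 4.75.
exp(-eta) = exp(-4.75) = 0.008652.
mu = 1/(1+0.008652) = 0.9914

0.9914


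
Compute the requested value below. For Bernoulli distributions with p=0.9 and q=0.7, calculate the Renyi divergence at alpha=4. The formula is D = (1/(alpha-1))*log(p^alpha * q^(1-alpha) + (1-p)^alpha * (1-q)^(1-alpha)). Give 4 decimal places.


Renyi divergence of order alpha between Bernoulli distributions:
D = (1/(alpha-1))*log(p^alpha * q^(1-alpha) + (1-p)^alpha * (1-q)^(1-alpha)).
alpha = 4, p = 0.9, q = 0.7.
p^alpha * q^(1-alpha) = 0.9^4 * 0.7^-3 = 1.912828.
(1-p)^alpha * (1-q)^(1-alpha) = 0.1^4 * 0.3^-3 = 0.003704.
sum = 1.912828 + 0.003704 = 1.916532.
D = (1/3)*log(1.916532) = 0.2168

0.2168


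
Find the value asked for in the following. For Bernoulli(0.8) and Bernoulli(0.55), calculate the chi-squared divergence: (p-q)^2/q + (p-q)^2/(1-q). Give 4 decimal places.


Chi-squared divergence between Bernoulli distributions:
chi^2 = (p-q)^2/q + (p-q)^2/(1-q).
p = 0.8, q = 0.55, p-q = 0.25.
(p-q)^2 = 0.0625.
term1 = 0.0625/0.55 = 0.113636.
term2 = 0.0625/0.45 = 0.138889.
chi^2 = 0.113636 + 0.138889 = 0.2525

0.2525


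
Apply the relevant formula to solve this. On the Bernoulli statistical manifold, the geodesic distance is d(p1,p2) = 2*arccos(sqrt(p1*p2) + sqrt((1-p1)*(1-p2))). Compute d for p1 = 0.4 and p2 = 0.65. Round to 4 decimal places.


Geodesic distance on Bernoulli manifold:
d(p1,p2) = 2*arccos(sqrt(p1*p2) + sqrt((1-p1)*(1-p2))).
sqrt(p1*p2) = sqrt(0.4*0.65) = 0.509902.
sqrt((1-p1)*(1-p2)) = sqrt(0.6*0.35) = 0.458258.
arg = 0.509902 + 0.458258 = 0.96816.
d = 2*arccos(0.96816) = 0.5061

0.5061


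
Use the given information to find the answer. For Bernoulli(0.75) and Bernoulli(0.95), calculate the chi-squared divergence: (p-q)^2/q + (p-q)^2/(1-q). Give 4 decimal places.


Chi-squared divergence between Bernoulli distributions:
chi^2 = (p-q)^2/q + (p-q)^2/(1-q).
p = 0.75, q = 0.95, p-q = -0.2.
(p-q)^2 = 0.04.
term1 = 0.04/0.95 = 0.042105.
term2 = 0.04/0.05 = 0.8.
chi^2 = 0.042105 + 0.8 = 0.8421

0.8421


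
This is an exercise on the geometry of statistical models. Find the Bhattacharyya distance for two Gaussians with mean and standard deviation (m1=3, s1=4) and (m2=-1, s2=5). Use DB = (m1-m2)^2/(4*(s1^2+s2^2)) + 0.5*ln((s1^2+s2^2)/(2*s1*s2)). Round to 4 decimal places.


Bhattacharyya distance between two Gaussians:
DB = (m1-m2)^2/(4*(s1^2+s2^2)) + (1/2)*ln((s1^2+s2^2)/(2*s1*s2)).
(m1-m2)^2 = (4)^2 = 16.
s1^2+s2^2 = 16 + 25 = 41.
term1 = 16/164 = 0.097561.
term2 = 0.5*ln(41/40.0) = 0.012346.
DB = 0.097561 + 0.012346 = 0.1099

0.1099


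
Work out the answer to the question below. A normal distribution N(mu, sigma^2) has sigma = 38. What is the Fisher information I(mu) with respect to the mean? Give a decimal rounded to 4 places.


The Fisher information for the mean of a normal distribution is I(mu) = 1/sigma^2.
sigma = 38, so sigma^2 = 1444.
I(mu) = 1/1444 = 0.0007

0.0007


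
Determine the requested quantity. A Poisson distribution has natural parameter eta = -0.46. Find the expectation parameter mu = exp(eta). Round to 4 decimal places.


Expectation parameter for Poisson exponential family:
mu = exp(eta).
eta = -0.46.
mu = exp(-0.46) = 0.6313

0.6313


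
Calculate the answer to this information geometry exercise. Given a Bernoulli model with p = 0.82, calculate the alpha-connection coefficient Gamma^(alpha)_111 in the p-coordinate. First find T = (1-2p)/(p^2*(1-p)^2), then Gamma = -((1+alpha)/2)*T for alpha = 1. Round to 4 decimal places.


Skewness (Amari-Chentsov) tensor: T = (1-2p)/(p^2*(1-p)^2).
p = 0.82, 1-2p = -0.64, p^2 = 0.6724, (1-p)^2 = 0.0324.
T = -0.64/(0.6724 * 0.0324) = -29.376988.
In the p-coordinate, Gamma^(alpha) = Gamma^(0) - (alpha/2)*T with Gamma^(0) = (1/2)*g'(p) = -T/2,
so Gamma^(alpha) = -((1+alpha)/2)*T.
alpha = 1, -(1+alpha)/2 = -1.0.
Gamma = -1.0 * -29.376988 = 29.3770

29.3770


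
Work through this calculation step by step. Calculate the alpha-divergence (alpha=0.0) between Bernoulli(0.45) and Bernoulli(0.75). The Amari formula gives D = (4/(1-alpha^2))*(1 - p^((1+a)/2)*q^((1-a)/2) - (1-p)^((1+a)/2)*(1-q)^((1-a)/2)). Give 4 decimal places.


Amari alpha-divergence:
D = (4/(1-alpha^2))*(1 - p^((1+a)/2)*q^((1-a)/2) - (1-p)^((1+a)/2)*(1-q)^((1-a)/2)).
alpha = 0.0, p = 0.45, q = 0.75.
e1 = (1+alpha)/2 = 0.5, e2 = (1-alpha)/2 = 0.5.
t1 = p^e1 * q^e2 = 0.45^0.5 * 0.75^0.5 = 0.580948.
t2 = (1-p)^e1 * (1-q)^e2 = 0.55^0.5 * 0.25^0.5 = 0.37081.
4/(1-alpha^2) = 4.0.
D = 4.0*(1 - 0.580948 - 0.37081) = 0.1930

0.1930


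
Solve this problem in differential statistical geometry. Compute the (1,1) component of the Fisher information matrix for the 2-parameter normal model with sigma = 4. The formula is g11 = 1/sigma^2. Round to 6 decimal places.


For the 2-parameter normal family, the Fisher metric has:
  g11 = 1/sigma^2, g22 = 2/sigma^2.
sigma = 4, sigma^2 = 16.
g11 = 0.062500

0.062500


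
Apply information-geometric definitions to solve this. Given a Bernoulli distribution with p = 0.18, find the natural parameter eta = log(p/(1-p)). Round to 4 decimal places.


Natural parameter for Bernoulli: eta = log(p/(1-p)).
p = 0.18, 1-p = 0.82.
p/(1-p) = 0.219512.
eta = log(0.219512) = -1.5163

-1.5163


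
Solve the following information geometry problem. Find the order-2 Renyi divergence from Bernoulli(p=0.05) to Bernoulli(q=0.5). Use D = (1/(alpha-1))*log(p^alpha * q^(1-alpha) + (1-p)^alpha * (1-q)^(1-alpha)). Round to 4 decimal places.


Renyi divergence of order alpha between Bernoulli distributions:
D = (1/(alpha-1))*log(p^alpha * q^(1-alpha) + (1-p)^alpha * (1-q)^(1-alpha)).
alpha = 2, p = 0.05, q = 0.5.
p^alpha * q^(1-alpha) = 0.05^2 * 0.5^-1 = 0.005.
(1-p)^alpha * (1-q)^(1-alpha) = 0.95^2 * 0.5^-1 = 1.805.
sum = 0.005 + 1.805 = 1.81.
D = (1/1)*log(1.81) = 0.5933

0.5933


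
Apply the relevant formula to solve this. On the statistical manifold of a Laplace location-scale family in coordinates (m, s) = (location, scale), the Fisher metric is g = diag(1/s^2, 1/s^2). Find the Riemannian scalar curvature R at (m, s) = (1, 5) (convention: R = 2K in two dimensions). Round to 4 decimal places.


The metric has the form g = (A dm^2 + B ds^2)/s^2 with A = 1, B = 1.
Substitute u = sqrt(A/B)*m: g = B*(du^2 + ds^2)/s^2, i.e. B times the
Poincare upper half-plane metric, which has constant Gaussian curvature -1.
Scaling a 2D metric by a constant c divides the Gaussian curvature by c,
so K = -1/B = -1/(1) = -1.0000 everywhere (the point (m, s) = (1, 5) is irrelevant:
the curvature is constant).
Scalar curvature in dimension 2: R = 2K = -2/(1) = -2.0000.

-2.0000


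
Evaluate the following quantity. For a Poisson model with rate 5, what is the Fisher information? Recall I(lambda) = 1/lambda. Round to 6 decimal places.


Fisher information for Poisson: I(lambda) = 1/lambda.
lambda = 5.
I(lambda) = 1/5 = 0.200000

0.200000


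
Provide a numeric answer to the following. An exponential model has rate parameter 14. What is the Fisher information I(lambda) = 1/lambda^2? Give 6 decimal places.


Fisher information for exponential: I(lambda) = 1/lambda^2.
lambda = 14, lambda^2 = 196.
I = 1/196 = 0.005102

0.005102


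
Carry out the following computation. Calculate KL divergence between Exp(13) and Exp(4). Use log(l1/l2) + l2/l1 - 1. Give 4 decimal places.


KL divergence for exponential family:
KL = log(l1/l2) + l2/l1 - 1.
log(13/4) = 1.178655.
4/13 = 0.307692.
KL = 1.178655 + 0.307692 - 1 = 0.4863

0.4863


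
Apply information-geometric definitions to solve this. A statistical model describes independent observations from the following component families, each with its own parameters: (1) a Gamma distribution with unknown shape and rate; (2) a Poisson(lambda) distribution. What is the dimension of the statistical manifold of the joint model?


The dimension of a statistical manifold equals the number of free
(independent) real parameters of the model. For a product of independent
blocks the parameter counts add.
- Gamma (shape, rate): 2.
- Poisson (lambda): 1.
Total = 2 + 1 = 3.
Dimension = 3

3


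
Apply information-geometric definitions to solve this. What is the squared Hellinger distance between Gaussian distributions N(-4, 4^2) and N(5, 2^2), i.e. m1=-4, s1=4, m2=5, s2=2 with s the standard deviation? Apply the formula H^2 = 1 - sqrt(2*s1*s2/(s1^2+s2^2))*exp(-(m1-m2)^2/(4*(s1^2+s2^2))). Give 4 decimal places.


Squared Hellinger distance for Gaussians:
H^2 = 1 - sqrt(2*s1*s2/(s1^2+s2^2)) * exp(-(m1-m2)^2/(4*(s1^2+s2^2))).
s1^2 = 16, s2^2 = 4, s1^2+s2^2 = 20.
sqrt(2*4*2/(20)) = 0.894427.
(m1-m2)^2 = (-9)^2 = 81.
exp(-81/(4*20)) = exp(-1.0125) = 0.36331.
H^2 = 1 - 0.894427*0.36331 = 0.6750

0.6750


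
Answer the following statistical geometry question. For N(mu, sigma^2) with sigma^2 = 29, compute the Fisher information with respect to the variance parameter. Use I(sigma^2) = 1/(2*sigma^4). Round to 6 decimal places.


Fisher information for variance: I(sigma^2) = 1/(2*sigma^4).
sigma^2 = 29, so sigma^4 = 841.
I = 1/(2*841) = 1/1682 = 0.000595

0.000595


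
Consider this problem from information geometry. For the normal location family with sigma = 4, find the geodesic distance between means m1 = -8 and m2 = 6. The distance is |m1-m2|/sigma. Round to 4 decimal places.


On the fixed-variance normal subfamily, geodesic distance = |m1-m2|/sigma.
|-8 - 6| = 14.
sigma = 4.
d = 14/4 = 3.5000

3.5000


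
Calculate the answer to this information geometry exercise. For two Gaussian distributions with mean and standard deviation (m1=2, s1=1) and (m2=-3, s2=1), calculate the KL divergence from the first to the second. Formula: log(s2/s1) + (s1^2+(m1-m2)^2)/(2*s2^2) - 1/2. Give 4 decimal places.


KL divergence between normal distributions:
KL = log(s2/s1) + (s1^2 + (m1-m2)^2)/(2*s2^2) - 1/2.
log(1/1) = 0.0.
(1^2 + (2--3)^2)/(2*1^2) = (1 + 25)/2 = 13.0.
KL = 0.0 + 13.0 - 0.5 = 12.5000

12.5000


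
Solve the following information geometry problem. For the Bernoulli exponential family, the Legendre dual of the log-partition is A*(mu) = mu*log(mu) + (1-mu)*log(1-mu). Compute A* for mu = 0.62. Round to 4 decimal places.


Legendre transform for Bernoulli:
A*(mu) = mu*log(mu) + (1-mu)*log(1-mu).
mu = 0.62, 1-mu = 0.38.
mu*log(mu) = 0.62*log(0.62) = -0.296382.
(1-mu)*log(1-mu) = 0.38*log(0.38) = -0.367682.
A* = -0.296382 + -0.367682 = -0.6641

-0.6641


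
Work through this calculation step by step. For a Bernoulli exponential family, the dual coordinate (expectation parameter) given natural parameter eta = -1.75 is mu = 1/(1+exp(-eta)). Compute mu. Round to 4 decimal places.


Dual coordinate (expectation parameter) for Bernoulli:
mu = 1/(1+exp(-eta)).
eta = -1.75.
exp(-eta) = exp(1.75) = 5.754603.
mu = 1/(1+5.754603) = 0.1480

0.1480


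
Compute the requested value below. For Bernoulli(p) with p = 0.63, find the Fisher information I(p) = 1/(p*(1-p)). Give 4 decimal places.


For Bernoulli(p), Fisher information is I(p) = 1/(p*(1-p)).
p = 0.63, 1-p = 0.37.
p*(1-p) = 0.2331.
I(p) = 1/0.2331 = 4.2900

4.2900


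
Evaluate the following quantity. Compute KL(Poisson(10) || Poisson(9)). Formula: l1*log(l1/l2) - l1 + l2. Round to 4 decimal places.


KL divergence for Poisson:
KL = l1*log(l1/l2) - l1 + l2.
l1 = 10, l2 = 9.
log(10/9) = 0.105361.
l1*log(l1/l2) = 10 * 0.105361 = 1.053605.
KL = 1.053605 - 10 + 9 = 0.0536

0.0536


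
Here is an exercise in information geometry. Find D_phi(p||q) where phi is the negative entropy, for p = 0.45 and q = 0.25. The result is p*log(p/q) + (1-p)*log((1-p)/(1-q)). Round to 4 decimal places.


Bregman divergence with negative entropy generator:
D = p*log(p/q) + (1-p)*log((1-p)/(1-q)).
p = 0.45, q = 0.25.
p*log(p/q) = 0.45*log(0.45/0.25) = 0.264504.
(1-p)*log((1-p)/(1-q)) = 0.55*log(0.55/0.75) = -0.170585.
D = 0.264504 + -0.170585 = 0.0939

0.0939


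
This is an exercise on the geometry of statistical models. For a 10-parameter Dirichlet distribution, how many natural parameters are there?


Exponential family dimension calculation:
Dirichlet with 10 components has 10 natural parameters.

10


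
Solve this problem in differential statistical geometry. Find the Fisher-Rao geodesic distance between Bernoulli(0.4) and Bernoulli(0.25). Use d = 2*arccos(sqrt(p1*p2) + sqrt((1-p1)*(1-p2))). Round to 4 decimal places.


Geodesic distance on Bernoulli manifold:
d(p1,p2) = 2*arccos(sqrt(p1*p2) + sqrt((1-p1)*(1-p2))).
sqrt(p1*p2) = sqrt(0.4*0.25) = 0.316228.
sqrt((1-p1)*(1-p2)) = sqrt(0.6*0.75) = 0.67082.
arg = 0.316228 + 0.67082 = 0.987048.
d = 2*arccos(0.987048) = 0.3222

0.3222


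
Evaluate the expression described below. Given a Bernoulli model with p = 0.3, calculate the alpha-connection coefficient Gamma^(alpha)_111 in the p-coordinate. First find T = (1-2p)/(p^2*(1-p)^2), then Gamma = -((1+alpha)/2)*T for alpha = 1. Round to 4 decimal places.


Skewness (Amari-Chentsov) tensor: T = (1-2p)/(p^2*(1-p)^2).
p = 0.3, 1-2p = 0.4, p^2 = 0.09, (1-p)^2 = 0.49.
T = 0.4/(0.09 * 0.49) = 9.070295.
In the p-coordinate, Gamma^(alpha) = Gamma^(0) - (alpha/2)*T with Gamma^(0) = (1/2)*g'(p) = -T/2,
so Gamma^(alpha) = -((1+alpha)/2)*T.
alpha = 1, -(1+alpha)/2 = -1.0.
Gamma = -1.0 * 9.070295 = -9.0703

-9.0703


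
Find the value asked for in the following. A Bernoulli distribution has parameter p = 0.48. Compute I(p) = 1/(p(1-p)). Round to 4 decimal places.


For Bernoulli(p), Fisher information is I(p) = 1/(p*(1-p)).
p = 0.48, 1-p = 0.52.
p*(1-p) = 0.2496.
I(p) = 1/0.2496 = 4.0064

4.0064


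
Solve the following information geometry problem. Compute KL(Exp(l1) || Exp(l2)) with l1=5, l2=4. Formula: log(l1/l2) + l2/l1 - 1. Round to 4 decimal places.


KL divergence for exponential family:
KL = log(l1/l2) + l2/l1 - 1.
log(5/4) = 0.223144.
4/5 = 0.8.
KL = 0.223144 + 0.8 - 1 = 0.0231

0.0231


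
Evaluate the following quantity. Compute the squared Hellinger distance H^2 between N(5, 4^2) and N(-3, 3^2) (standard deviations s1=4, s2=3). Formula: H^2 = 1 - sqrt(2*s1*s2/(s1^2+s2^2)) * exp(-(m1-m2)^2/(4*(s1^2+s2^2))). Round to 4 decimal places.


Squared Hellinger distance for Gaussians:
H^2 = 1 - sqrt(2*s1*s2/(s1^2+s2^2)) * exp(-(m1-m2)^2/(4*(s1^2+s2^2))).
s1^2 = 16, s2^2 = 9, s1^2+s2^2 = 25.
sqrt(2*4*3/(25)) = 0.979796.
(m1-m2)^2 = (8)^2 = 64.
exp(-64/(4*25)) = exp(-0.64) = 0.527292.
H^2 = 1 - 0.979796*0.527292 = 0.4834

0.4834


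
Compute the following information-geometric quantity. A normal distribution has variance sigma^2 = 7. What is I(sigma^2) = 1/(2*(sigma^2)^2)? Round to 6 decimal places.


Fisher information for variance: I(sigma^2) = 1/(2*sigma^4).
sigma^2 = 7, so sigma^4 = 49.
I = 1/(2*49) = 1/98 = 0.010204

0.010204


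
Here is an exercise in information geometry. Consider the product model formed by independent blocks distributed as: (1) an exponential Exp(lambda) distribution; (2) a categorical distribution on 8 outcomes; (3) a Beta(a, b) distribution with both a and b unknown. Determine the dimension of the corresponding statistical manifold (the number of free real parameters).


The dimension of a statistical manifold equals the number of free
(independent) real parameters of the model. For a product of independent
blocks the parameter counts add.
- exponential (lambda): 1.
- categorical on 8 outcomes (probabilities sum to 1): 8-1 = 7.
- Beta (a, b): 2.
Total = 1 + 7 + 2 = 10.
Dimension = 10

10


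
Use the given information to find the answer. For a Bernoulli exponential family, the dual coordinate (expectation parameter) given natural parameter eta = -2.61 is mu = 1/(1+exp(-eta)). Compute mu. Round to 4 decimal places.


Dual coordinate (expectation parameter) for Bernoulli:
mu = 1/(1+exp(-eta)).
eta = -2.61.
exp(-eta) = exp(2.61) = 13.599051.
mu = 1/(1+13.599051) = 0.0685

0.0685


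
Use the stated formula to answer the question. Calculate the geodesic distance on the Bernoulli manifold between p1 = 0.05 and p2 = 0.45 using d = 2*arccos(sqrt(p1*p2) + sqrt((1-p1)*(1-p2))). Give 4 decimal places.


Geodesic distance on Bernoulli manifold:
d(p1,p2) = 2*arccos(sqrt(p1*p2) + sqrt((1-p1)*(1-p2))).
sqrt(p1*p2) = sqrt(0.05*0.45) = 0.15.
sqrt((1-p1)*(1-p2)) = sqrt(0.95*0.55) = 0.722842.
arg = 0.15 + 0.722842 = 0.872842.
d = 2*arccos(0.872842) = 1.0196

1.0196


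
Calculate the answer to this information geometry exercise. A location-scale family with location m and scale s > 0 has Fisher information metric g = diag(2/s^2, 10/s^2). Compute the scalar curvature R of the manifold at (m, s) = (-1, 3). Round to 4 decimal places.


The metric has the form g = (A dm^2 + B ds^2)/s^2 with A = 2, B = 10.
Substitute u = sqrt(A/B)*m: g = B*(du^2 + ds^2)/s^2, i.e. B times the
Poincare upper half-plane metric, which has constant Gaussian curvature -1.
Scaling a 2D metric by a constant c divides the Gaussian curvature by c,
so K = -1/B = -1/(10) = -0.1000 everywhere (the point (m, s) = (-1, 3) is irrelevant:
the curvature is constant).
Scalar curvature in dimension 2: R = 2K = -2/(10) = -0.2000.

-0.2000


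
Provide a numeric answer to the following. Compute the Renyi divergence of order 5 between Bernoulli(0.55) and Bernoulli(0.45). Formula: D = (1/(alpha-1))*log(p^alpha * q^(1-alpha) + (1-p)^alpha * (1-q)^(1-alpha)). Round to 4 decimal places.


Renyi divergence of order alpha between Bernoulli distributions:
D = (1/(alpha-1))*log(p^alpha * q^(1-alpha) + (1-p)^alpha * (1-q)^(1-alpha)).
alpha = 5, p = 0.55, q = 0.45.
p^alpha * q^(1-alpha) = 0.55^5 * 0.45^-4 = 1.227336.
(1-p)^alpha * (1-q)^(1-alpha) = 0.45^5 * 0.55^-4 = 0.201656.
sum = 1.227336 + 0.201656 = 1.428992.
D = (1/4)*log(1.428992) = 0.0892

0.0892


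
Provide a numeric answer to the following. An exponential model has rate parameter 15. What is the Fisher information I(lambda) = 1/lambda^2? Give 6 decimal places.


Fisher information for exponential: I(lambda) = 1/lambda^2.
lambda = 15, lambda^2 = 225.
I = 1/225 = 0.004444

0.004444


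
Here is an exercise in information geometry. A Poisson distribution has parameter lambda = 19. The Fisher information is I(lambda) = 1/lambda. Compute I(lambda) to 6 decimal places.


Fisher information for Poisson: I(lambda) = 1/lambda.
lambda = 19.
I(lambda) = 1/19 = 0.052632

0.052632


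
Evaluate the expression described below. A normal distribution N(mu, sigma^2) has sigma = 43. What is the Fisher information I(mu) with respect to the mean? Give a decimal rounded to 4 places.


The Fisher information for the mean of a normal distribution is I(mu) = 1/sigma^2.
sigma = 43, so sigma^2 = 1849.
I(mu) = 1/1849 = 0.0005

0.0005


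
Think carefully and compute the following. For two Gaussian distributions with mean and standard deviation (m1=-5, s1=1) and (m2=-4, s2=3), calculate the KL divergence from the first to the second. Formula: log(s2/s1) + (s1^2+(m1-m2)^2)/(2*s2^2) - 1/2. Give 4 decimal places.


KL divergence between normal distributions:
KL = log(s2/s1) + (s1^2 + (m1-m2)^2)/(2*s2^2) - 1/2.
log(3/1) = 1.098612.
(1^2 + (-5--4)^2)/(2*3^2) = (1 + 1)/18 = 0.111111.
KL = 1.098612 + 0.111111 - 0.5 = 0.7097

0.7097


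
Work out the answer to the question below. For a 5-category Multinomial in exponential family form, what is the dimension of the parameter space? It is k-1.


Exponential family dimension calculation:
For Multinomial with k=5 categories, dim = k-1 = 4.

4


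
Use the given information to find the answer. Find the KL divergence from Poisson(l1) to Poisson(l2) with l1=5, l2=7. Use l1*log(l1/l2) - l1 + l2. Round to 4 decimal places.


KL divergence for Poisson:
KL = l1*log(l1/l2) - l1 + l2.
l1 = 5, l2 = 7.
log(5/7) = -0.336472.
l1*log(l1/l2) = 5 * -0.336472 = -1.682361.
KL = -1.682361 - 5 + 7 = 0.3176

0.3176


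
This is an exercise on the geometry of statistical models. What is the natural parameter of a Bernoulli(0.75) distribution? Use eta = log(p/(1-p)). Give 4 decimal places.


Natural parameter for Bernoulli: eta = log(p/(1-p)).
p = 0.75, 1-p = 0.25.
p/(1-p) = 3.0.
eta = log(3.0) = 1.0986

1.0986


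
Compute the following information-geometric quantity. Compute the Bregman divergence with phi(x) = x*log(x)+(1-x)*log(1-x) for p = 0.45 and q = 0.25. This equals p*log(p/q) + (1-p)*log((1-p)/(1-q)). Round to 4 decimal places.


Bregman divergence with negative entropy generator:
D = p*log(p/q) + (1-p)*log((1-p)/(1-q)).
p = 0.45, q = 0.25.
p*log(p/q) = 0.45*log(0.45/0.25) = 0.264504.
(1-p)*log((1-p)/(1-q)) = 0.55*log(0.55/0.75) = -0.170585.
D = 0.264504 + -0.170585 = 0.0939

0.0939


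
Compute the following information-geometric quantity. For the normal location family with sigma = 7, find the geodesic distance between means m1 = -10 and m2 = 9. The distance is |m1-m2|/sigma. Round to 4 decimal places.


On the fixed-variance normal subfamily, geodesic distance = |m1-m2|/sigma.
|-10 - 9| = 19.
sigma = 7.
d = 19/7 = 2.7143

2.7143


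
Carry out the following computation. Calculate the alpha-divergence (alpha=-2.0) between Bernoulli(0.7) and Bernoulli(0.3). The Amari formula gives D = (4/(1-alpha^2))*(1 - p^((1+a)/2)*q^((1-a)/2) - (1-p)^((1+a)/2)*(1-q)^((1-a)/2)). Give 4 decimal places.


Amari alpha-divergence:
D = (4/(1-alpha^2))*(1 - p^((1+a)/2)*q^((1-a)/2) - (1-p)^((1+a)/2)*(1-q)^((1-a)/2)).
alpha = -2.0, p = 0.7, q = 0.3.
e1 = (1+alpha)/2 = -0.5, e2 = (1-alpha)/2 = 1.5.
t1 = p^e1 * q^e2 = 0.7^-0.5 * 0.3^1.5 = 0.196396.
t2 = (1-p)^e1 * (1-q)^e2 = 0.3^-0.5 * 0.7^1.5 = 1.069268.
4/(1-alpha^2) = -1.333333.
D = -1.333333*(1 - 0.196396 - 1.069268) = 0.3542

0.3542


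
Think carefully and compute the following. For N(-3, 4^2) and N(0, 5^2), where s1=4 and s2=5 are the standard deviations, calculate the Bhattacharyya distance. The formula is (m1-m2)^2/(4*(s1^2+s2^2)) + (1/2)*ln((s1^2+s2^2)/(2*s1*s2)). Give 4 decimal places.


Bhattacharyya distance between two Gaussians:
DB = (m1-m2)^2/(4*(s1^2+s2^2)) + (1/2)*ln((s1^2+s2^2)/(2*s1*s2)).
(m1-m2)^2 = (-3)^2 = 9.
s1^2+s2^2 = 16 + 25 = 41.
term1 = 9/164 = 0.054878.
term2 = 0.5*ln(41/40.0) = 0.012346.
DB = 0.054878 + 0.012346 = 0.0672

0.0672


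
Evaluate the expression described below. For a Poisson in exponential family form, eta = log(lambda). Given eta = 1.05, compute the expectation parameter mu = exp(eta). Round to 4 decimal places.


Expectation parameter for Poisson exponential family:
mu = exp(eta).
eta = 1.05.
mu = exp(1.05) = 2.8577

2.8577


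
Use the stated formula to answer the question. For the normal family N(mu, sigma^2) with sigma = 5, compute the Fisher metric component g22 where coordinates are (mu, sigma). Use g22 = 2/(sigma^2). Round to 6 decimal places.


For the 2-parameter normal family, the Fisher metric has:
  g11 = 1/sigma^2, g22 = 2/sigma^2.
sigma = 5, sigma^2 = 25.
g22 = 0.080000

0.080000


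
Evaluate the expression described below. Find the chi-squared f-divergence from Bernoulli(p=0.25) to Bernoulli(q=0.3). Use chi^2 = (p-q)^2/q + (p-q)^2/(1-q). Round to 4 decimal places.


Chi-squared divergence between Bernoulli distributions:
chi^2 = (p-q)^2/q + (p-q)^2/(1-q).
p = 0.25, q = 0.3, p-q = -0.05.
(p-q)^2 = 0.0025.
term1 = 0.0025/0.3 = 0.008333.
term2 = 0.0025/0.7 = 0.003571.
chi^2 = 0.008333 + 0.003571 = 0.0119

0.0119


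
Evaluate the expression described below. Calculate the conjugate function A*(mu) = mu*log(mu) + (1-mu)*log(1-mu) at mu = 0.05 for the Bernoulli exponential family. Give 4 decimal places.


Legendre transform for Bernoulli:
A*(mu) = mu*log(mu) + (1-mu)*log(1-mu).
mu = 0.05, 1-mu = 0.95.
mu*log(mu) = 0.05*log(0.05) = -0.149787.
(1-mu)*log(1-mu) = 0.95*log(0.95) = -0.048729.
A* = -0.149787 + -0.048729 = -0.1985

-0.1985


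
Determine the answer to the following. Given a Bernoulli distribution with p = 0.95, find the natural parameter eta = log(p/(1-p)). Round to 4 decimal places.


Natural parameter for Bernoulli: eta = log(p/(1-p)).
p = 0.95, 1-p = 0.05.
p/(1-p) = 19.0.
eta = log(19.0) = 2.9444

2.9444


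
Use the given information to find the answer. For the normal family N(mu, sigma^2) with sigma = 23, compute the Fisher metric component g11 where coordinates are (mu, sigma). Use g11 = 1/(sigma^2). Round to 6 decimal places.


For the 2-parameter normal family, the Fisher metric has:
  g11 = 1/sigma^2, g22 = 2/sigma^2.
sigma = 23, sigma^2 = 529.
g11 = 0.001890

0.001890


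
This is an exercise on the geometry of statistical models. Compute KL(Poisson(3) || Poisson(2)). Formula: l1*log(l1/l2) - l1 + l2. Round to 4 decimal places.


KL divergence for Poisson:
KL = l1*log(l1/l2) - l1 + l2.
l1 = 3, l2 = 2.
log(3/2) = 0.405465.
l1*log(l1/l2) = 3 * 0.405465 = 1.216395.
KL = 1.216395 - 3 + 2 = 0.2164

0.2164


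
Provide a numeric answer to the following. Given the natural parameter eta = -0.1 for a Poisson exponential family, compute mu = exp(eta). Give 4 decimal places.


Expectation parameter for Poisson exponential family:
mu = exp(eta).
eta = -0.1.
mu = exp(-0.1) = 0.9048

0.9048


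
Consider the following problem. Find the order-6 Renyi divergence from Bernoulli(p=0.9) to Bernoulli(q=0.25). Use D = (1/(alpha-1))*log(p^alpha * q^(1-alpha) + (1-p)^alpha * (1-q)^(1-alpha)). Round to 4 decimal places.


Renyi divergence of order alpha between Bernoulli distributions:
D = (1/(alpha-1))*log(p^alpha * q^(1-alpha) + (1-p)^alpha * (1-q)^(1-alpha)).
alpha = 6, p = 0.9, q = 0.25.
p^alpha * q^(1-alpha) = 0.9^6 * 0.25^-5 = 544.195584.
(1-p)^alpha * (1-q)^(1-alpha) = 0.1^6 * 0.75^-5 = 4e-06.
sum = 544.195584 + 4e-06 = 544.195588.
D = (1/5)*log(544.195588) = 1.2599

1.2599


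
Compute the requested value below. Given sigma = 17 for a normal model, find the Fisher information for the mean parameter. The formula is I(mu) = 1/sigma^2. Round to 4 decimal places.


The Fisher information for the mean of a normal distribution is I(mu) = 1/sigma^2.
sigma = 17, so sigma^2 = 289.
I(mu) = 1/289 = 0.0035

0.0035


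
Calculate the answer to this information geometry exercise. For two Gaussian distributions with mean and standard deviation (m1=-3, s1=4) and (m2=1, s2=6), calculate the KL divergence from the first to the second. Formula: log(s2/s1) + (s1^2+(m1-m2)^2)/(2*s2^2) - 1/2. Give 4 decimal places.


KL divergence between normal distributions:
KL = log(s2/s1) + (s1^2 + (m1-m2)^2)/(2*s2^2) - 1/2.
log(6/4) = 0.405465.
(4^2 + (-3-1)^2)/(2*6^2) = (16 + 16)/72 = 0.444444.
KL = 0.405465 + 0.444444 - 0.5 = 0.3499

0.3499


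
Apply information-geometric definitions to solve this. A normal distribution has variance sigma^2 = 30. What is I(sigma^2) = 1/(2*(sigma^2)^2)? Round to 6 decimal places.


Fisher information for variance: I(sigma^2) = 1/(2*sigma^4).
sigma^2 = 30, so sigma^4 = 900.
I = 1/(2*900) = 1/1800 = 0.000556

0.000556


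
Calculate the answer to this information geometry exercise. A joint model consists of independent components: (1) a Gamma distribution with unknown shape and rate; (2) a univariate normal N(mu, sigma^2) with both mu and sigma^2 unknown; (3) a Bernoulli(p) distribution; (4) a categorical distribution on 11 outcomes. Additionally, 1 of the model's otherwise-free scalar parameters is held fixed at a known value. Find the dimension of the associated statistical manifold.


The dimension of a statistical manifold equals the number of free
(independent) real parameters of the model. For a product of independent
blocks the parameter counts add.
- Gamma (shape, rate): 2.
- normal (mu, sigma^2): 2.
- Bernoulli (p): 1.
- categorical on 11 outcomes (probabilities sum to 1): 11-1 = 10.
Total = 2 + 2 + 1 + 10 = 15.
1 parameter(s) fixed at known values: 15 - 1 = 14.
Dimension = 14

14


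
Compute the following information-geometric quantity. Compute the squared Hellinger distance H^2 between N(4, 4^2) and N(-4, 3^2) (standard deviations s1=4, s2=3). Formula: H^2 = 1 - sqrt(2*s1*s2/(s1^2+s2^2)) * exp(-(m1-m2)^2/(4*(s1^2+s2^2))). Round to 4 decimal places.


Squared Hellinger distance for Gaussians:
H^2 = 1 - sqrt(2*s1*s2/(s1^2+s2^2)) * exp(-(m1-m2)^2/(4*(s1^2+s2^2))).
s1^2 = 16, s2^2 = 9, s1^2+s2^2 = 25.
sqrt(2*4*3/(25)) = 0.979796.
(m1-m2)^2 = (8)^2 = 64.
exp(-64/(4*25)) = exp(-0.64) = 0.527292.
H^2 = 1 - 0.979796*0.527292 = 0.4834

0.4834


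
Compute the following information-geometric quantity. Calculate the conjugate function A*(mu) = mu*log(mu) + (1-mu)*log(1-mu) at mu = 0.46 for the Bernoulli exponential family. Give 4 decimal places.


Legendre transform for Bernoulli:
A*(mu) = mu*log(mu) + (1-mu)*log(1-mu).
mu = 0.46, 1-mu = 0.54.
mu*log(mu) = 0.46*log(0.46) = -0.357203.
(1-mu)*log(1-mu) = 0.54*log(0.54) = -0.332741.
A* = -0.357203 + -0.332741 = -0.6899

-0.6899


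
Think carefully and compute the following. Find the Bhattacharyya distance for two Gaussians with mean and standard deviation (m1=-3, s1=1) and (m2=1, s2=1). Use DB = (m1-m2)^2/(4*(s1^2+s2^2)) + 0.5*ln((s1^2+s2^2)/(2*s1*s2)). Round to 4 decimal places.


Bhattacharyya distance between two Gaussians:
DB = (m1-m2)^2/(4*(s1^2+s2^2)) + (1/2)*ln((s1^2+s2^2)/(2*s1*s2)).
(m1-m2)^2 = (-4)^2 = 16.
s1^2+s2^2 = 1 + 1 = 2.
term1 = 16/8 = 2.0.
term2 = 0.5*ln(2/2.0) = 0.0.
DB = 2.0 + 0.0 = 2.0000

2.0000


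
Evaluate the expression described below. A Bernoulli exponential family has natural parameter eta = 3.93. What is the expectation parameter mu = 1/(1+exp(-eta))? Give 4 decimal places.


Dual coordinate (expectation parameter) for Bernoulli:
mu = 1/(1+exp(-eta)).
eta = 3.93.
exp(-eta) = exp(-3.93) = 0.019644.
mu = 1/(1+0.019644) = 0.9807

0.9807


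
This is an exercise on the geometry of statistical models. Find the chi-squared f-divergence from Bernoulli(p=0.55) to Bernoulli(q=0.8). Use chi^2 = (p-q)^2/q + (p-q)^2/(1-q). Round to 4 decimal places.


Chi-squared divergence between Bernoulli distributions:
chi^2 = (p-q)^2/q + (p-q)^2/(1-q).
p = 0.55, q = 0.8, p-q = -0.25.
(p-q)^2 = 0.0625.
term1 = 0.0625/0.8 = 0.078125.
term2 = 0.0625/0.2 = 0.3125.
chi^2 = 0.078125 + 0.3125 = 0.3906

0.3906


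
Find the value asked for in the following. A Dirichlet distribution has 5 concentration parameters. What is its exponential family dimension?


Exponential family dimension calculation:
Dirichlet with 5 components has 5 natural parameters.

5


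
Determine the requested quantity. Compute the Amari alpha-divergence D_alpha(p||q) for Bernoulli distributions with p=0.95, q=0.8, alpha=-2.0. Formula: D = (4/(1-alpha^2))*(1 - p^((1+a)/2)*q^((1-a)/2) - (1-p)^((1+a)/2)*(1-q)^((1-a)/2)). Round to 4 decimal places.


Amari alpha-divergence:
D = (4/(1-alpha^2))*(1 - p^((1+a)/2)*q^((1-a)/2) - (1-p)^((1+a)/2)*(1-q)^((1-a)/2)).
alpha = -2.0, p = 0.95, q = 0.8.
e1 = (1+alpha)/2 = -0.5, e2 = (1-alpha)/2 = 1.5.
t1 = p^e1 * q^e2 = 0.95^-0.5 * 0.8^1.5 = 0.73413.
t2 = (1-p)^e1 * (1-q)^e2 = 0.05^-0.5 * 0.2^1.5 = 0.4.
4/(1-alpha^2) = -1.333333.
D = -1.333333*(1 - 0.73413 - 0.4) = 0.1788

0.1788


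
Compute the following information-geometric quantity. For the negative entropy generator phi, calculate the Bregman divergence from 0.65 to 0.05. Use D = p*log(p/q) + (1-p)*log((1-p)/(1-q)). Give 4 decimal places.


Bregman divergence with negative entropy generator:
D = p*log(p/q) + (1-p)*log((1-p)/(1-q)).
p = 0.65, q = 0.05.
p*log(p/q) = 0.65*log(0.65/0.05) = 1.667217.
(1-p)*log((1-p)/(1-q)) = 0.35*log(0.35/0.95) = -0.349485.
D = 1.667217 + -0.349485 = 1.3177

1.3177
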